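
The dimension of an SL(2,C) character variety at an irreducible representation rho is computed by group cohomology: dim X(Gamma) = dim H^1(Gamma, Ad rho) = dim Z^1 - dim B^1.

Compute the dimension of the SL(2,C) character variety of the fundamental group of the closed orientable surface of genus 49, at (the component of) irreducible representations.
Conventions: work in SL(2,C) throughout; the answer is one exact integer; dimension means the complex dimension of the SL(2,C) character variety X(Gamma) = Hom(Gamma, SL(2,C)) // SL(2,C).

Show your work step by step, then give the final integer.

pi_1 of the closed genus-49 surface has 98 generators bound by the single product-of-commutators relator.
Unconstrained cocycle data is one sl_2 vector per generator (294 dimensions), cut by the relator condition d_2(z) = 0.
d_2 is surjective at irreducible rho (its cokernel H^2 is dual to H^0 = 0), so dim Z^1 = 294 - 3 = 291.
Coboundaries contribute dim B^1 = 3 (injective at irreducible rho).
Hence dim X = 291 - 3 = 288.

288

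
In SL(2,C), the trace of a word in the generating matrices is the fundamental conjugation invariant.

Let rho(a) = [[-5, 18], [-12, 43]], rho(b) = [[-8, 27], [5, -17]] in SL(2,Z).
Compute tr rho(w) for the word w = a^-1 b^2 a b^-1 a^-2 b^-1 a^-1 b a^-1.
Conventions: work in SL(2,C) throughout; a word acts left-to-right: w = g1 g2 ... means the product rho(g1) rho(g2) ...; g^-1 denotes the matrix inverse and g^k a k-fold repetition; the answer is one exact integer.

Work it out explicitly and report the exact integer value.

17107052461175

rho(a^-1) = [[43, -18], [12, -5]]
... * rho(b) = [[-8, 27], [5, -17]]  ->  [[-434, 1467], [-121, 409]]
... * rho(b) = [[-8, 27], [5, -17]]  ->  [[10807, -36657], [3013, -10220]]
... * rho(a) = [[-5, 18], [-12, 43]]  ->  [[385849, -1381725], [107575, -385226]]
... * rho(b^-1) = [[-17, -27], [-5, -8]]  ->  [[349192, 635877], [97355, 177283]]
... * rho(a^-1) = [[43, -18], [12, -5]]  ->  [[22645780, -9464841], [6313661, -2638805]]
... * rho(a^-1) = [[43, -18], [12, -5]]  ->  [[860190448, -360299835], [239821763, -100451873]]
... * rho(b^-1) = [[-17, -27], [-5, -8]]  ->  [[-12821738441, -20342743416], [-3574710606, -5671572617]]
... * rho(a^-1) = [[43, -18], [12, -5]]  ->  [[-795447673955, 332505009018], [-221771427462, 92702653993]]
... * rho(b) = [[-8, 27], [5, -17]]  ->  [[8026106436730, -27129672350091], [2237684689661, -7563773659355]]
... * rho(a^-1) = [[43, -18], [12, -5]]  ->  [[19566508578298, -8821554110685], [5455157743163, -2459456117123]]
tr = 19566508578298 + -2459456117123 = 17107052461175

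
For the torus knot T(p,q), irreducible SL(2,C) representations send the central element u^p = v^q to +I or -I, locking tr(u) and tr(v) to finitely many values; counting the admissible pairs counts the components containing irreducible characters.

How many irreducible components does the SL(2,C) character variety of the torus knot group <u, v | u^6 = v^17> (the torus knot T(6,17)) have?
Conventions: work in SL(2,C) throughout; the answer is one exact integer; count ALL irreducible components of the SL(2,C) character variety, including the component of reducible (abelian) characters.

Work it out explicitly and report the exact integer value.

In the torus knot group T(6,17), u^6 = v^17 is central, so an irreducible representation sends it to +I or -I (Schur).
So on each irreducible component the traces are pinned: tr(u) = 2*cos(pi*alpha/6) with 1 <= alpha <= 5, tr(v) = 2*cos(pi*beta/17) with 1 <= beta <= 16.
The two central values (-1)^alpha I and (-1)^beta I must be the same matrix, so alpha and beta share a parity.
Enumerate parity-matched pairs: 3*8 odd-odd plus 2*8 even-even gives 40.
That is 40 components of irreducible characters, and with the reducible (abelian) component the total is 41.

41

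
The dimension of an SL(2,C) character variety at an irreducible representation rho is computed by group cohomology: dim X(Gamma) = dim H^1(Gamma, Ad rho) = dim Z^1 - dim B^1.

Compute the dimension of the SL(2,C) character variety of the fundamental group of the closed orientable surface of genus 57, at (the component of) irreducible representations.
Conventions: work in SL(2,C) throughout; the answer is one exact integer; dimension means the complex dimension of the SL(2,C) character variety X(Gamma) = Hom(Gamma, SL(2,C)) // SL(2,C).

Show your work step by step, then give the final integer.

336

pi_1 of the closed genus-57 surface has 114 generators bound by the single product-of-commutators relator.
A cocycle assigns one sl_2 vector per generator subject to the relator condition d_2(z) = 0: dim of the unconstrained space is 3*2g = 342.
At an irreducible rho, H^2 = coker(d_2) vanishes (Poincare duality: H^2 is dual to H^0 = invariants = 0), so d_2 is surjective onto sl_2 and dim Z^1 = 342 - 3 = 339.
As always at irreducible rho, dim B^1 = 3.
dim X = dim H^1 = 339 - 3 = 336.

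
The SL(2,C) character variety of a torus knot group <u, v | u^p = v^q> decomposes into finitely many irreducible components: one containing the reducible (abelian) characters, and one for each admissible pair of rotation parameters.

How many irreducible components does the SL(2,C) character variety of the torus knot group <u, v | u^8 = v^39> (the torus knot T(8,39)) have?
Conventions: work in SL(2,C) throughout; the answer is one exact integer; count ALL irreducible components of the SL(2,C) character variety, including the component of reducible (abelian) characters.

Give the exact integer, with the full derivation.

For T(8,39): irreducibility forces the central element u^8 = v^39 to one of +I, -I.
So on each irreducible component the traces are pinned: tr(u) = 2*cos(pi*alpha/8) with 1 <= alpha <= 7, tr(v) = 2*cos(pi*beta/39) with 1 <= beta <= 38.
Consistency of u^8 = (-1)^alpha I with v^39 = (-1)^beta I forces alpha = beta (mod 2).
Enumerate parity-matched pairs: 4*19 odd-odd plus 3*19 even-even gives 133.
components with irreducible characters: 133; plus the single component of reducible (abelian) characters: total 134.

134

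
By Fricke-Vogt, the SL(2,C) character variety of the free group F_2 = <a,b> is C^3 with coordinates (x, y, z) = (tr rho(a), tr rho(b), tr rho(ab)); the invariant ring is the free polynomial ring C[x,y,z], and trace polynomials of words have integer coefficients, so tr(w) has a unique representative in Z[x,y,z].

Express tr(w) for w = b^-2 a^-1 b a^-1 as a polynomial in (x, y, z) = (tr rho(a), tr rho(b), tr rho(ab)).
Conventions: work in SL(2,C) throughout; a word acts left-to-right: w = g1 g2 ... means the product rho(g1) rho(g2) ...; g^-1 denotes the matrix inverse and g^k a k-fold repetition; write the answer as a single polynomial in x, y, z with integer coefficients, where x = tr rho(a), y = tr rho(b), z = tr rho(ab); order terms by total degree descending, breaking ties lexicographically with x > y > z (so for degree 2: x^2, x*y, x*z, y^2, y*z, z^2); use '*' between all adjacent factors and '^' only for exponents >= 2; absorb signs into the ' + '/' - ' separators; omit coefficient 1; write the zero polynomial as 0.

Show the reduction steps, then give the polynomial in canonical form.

tr(b^-1) = tr(b) = y
tr(b^-1 a) = tr(a) tr(b) - tr(a b)  (eliminate b^-1) = x*y - z
tr(a^-1 b^-1) = tr(b^-1) tr(a) - tr(b^-1 a)  (eliminate a^-1) = z
tr(a b a) = tr(a) tr(b a) - tr(b)  (reduce the a square) = x*z - y
tr(a b a b) = tr(b a) tr(b a) - tr(1)  (split on b) = z^2 - 2
tr(b^-1 a b a) = tr(a b a) tr(b) - tr(a b a b)  (eliminate b^-1) = x*y*z - y^2 - z^2 + 2
tr(b^-1 a b a^-1) = tr(b^-1 a b) tr(a) - tr(b^-1 a b a)  (eliminate a^-1) = -x*y*z + x^2 + y^2 + z^2 - 2
tr(b a^-1 b^-2 a) = tr(b^-1 a b a^-1) tr(b) - tr(b^-1 a b a^-1 b)  (eliminate b^-1) = -x*y^2*z + x^2*y + y^3 + y*z^2 - 3*y
tr(b^-2 a^-1 b a^-1) = tr(b a^-1 b^-2) tr(a) - tr(b a^-1 b^-2 a)  (eliminate a^-1) = x*y^2*z - x^2*y - y^3 - y*z^2 + x*z + 3*y

x*y^2*z - x^2*y - y^3 - y*z^2 + x*z + 3*y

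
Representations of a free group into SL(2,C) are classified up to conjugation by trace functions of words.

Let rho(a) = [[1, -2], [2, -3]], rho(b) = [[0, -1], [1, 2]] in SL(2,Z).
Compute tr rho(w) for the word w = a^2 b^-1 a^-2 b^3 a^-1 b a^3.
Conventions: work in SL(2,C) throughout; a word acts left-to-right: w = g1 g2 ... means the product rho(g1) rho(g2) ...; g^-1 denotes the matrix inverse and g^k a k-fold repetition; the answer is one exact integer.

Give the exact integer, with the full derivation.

-13390

rho(a) = [[1, -2], [2, -3]]
... * rho(a) = [[1, -2], [2, -3]]  ->  [[-3, 4], [-4, 5]]
... * rho(b^-1) = [[2, 1], [-1, 0]]  ->  [[-10, -3], [-13, -4]]
... * rho(a^-1) = [[-3, 2], [-2, 1]]  ->  [[36, -23], [47, -30]]
... * rho(a^-1) = [[-3, 2], [-2, 1]]  ->  [[-62, 49], [-81, 64]]
... * rho(b) = [[0, -1], [1, 2]]  ->  [[49, 160], [64, 209]]
... * rho(b) = [[0, -1], [1, 2]]  ->  [[160, 271], [209, 354]]
... * rho(b) = [[0, -1], [1, 2]]  ->  [[271, 382], [354, 499]]
... * rho(a^-1) = [[-3, 2], [-2, 1]]  ->  [[-1577, 924], [-2060, 1207]]
... * rho(b) = [[0, -1], [1, 2]]  ->  [[924, 3425], [1207, 4474]]
... * rho(a) = [[1, -2], [2, -3]]  ->  [[7774, -12123], [10155, -15836]]
... * rho(a) = [[1, -2], [2, -3]]  ->  [[-16472, 20821], [-21517, 27198]]
... * rho(a) = [[1, -2], [2, -3]]  ->  [[25170, -29519], [32879, -38560]]
tr = 25170 + -38560 = -13390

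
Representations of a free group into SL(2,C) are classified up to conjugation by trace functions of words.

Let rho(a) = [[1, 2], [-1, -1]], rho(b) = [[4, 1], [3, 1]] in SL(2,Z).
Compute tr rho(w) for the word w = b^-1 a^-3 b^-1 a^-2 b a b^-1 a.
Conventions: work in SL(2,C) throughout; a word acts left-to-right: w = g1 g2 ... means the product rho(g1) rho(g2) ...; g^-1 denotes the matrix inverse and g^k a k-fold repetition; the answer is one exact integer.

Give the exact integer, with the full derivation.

-40

rho(b^-1) = [[1, -1], [-3, 4]]
... * rho(a^-1) = [[-1, -2], [1, 1]]  ->  [[-2, -3], [7, 10]]
... * rho(a^-1) = [[-1, -2], [1, 1]]  ->  [[-1, 1], [3, -4]]
... * rho(a^-1) = [[-1, -2], [1, 1]]  ->  [[2, 3], [-7, -10]]
... * rho(b^-1) = [[1, -1], [-3, 4]]  ->  [[-7, 10], [23, -33]]
... * rho(a^-1) = [[-1, -2], [1, 1]]  ->  [[17, 24], [-56, -79]]
... * rho(a^-1) = [[-1, -2], [1, 1]]  ->  [[7, -10], [-23, 33]]
... * rho(b) = [[4, 1], [3, 1]]  ->  [[-2, -3], [7, 10]]
... * rho(a) = [[1, 2], [-1, -1]]  ->  [[1, -1], [-3, 4]]
... * rho(b^-1) = [[1, -1], [-3, 4]]  ->  [[4, -5], [-15, 19]]
... * rho(a) = [[1, 2], [-1, -1]]  ->  [[9, 13], [-34, -49]]
tr = 9 + -49 = -40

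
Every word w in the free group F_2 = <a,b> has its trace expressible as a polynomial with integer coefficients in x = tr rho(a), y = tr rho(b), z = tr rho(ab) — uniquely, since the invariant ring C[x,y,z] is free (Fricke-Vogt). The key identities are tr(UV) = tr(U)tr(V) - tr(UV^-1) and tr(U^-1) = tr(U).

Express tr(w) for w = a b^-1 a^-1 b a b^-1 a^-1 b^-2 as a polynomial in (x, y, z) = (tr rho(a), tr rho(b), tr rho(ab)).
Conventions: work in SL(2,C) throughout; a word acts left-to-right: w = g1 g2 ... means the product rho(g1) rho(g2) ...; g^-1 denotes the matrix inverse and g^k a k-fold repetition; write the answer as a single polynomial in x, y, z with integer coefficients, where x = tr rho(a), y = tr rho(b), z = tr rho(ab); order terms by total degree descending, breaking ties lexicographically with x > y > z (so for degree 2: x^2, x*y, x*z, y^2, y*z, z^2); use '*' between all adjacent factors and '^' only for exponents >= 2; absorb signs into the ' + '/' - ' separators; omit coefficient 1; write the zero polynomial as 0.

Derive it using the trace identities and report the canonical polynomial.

next, trace(a b a) = trace(a) trace(b a) - trace(b)  (reduce the a square) = x*z - y
and trace(a b a b) = trace(a b) trace(a b) - trace(1)  (split on a) = z^2 - 2
and trace(b a b^-1 a) = trace(a b a) trace(b) - trace(a b a b)  (eliminate b^-1) = x*y*z - y^2 - z^2 + 2
and trace(b^-1 a^-1 b a) = trace(b a b^-1) trace(a) - trace(b a b^-1 a)  (eliminate a^-1) = -x*y*z + x^2 + y^2 + z^2 - 2
next, trace(b^-1 a^-1 b a b^-1) = trace(b^-1 a^-1 b a) trace(b) - trace(b^-1 a^-1 b a b)  (eliminate b^-1) = -x*y^2*z + x^2*y + y^3 + y*z^2 - 3*y
trace(b^2 a) = trace(b) trace(a b) - trace(a)  (reduce the b square) = y*z - x
trace(b^2) = trace(b) trace(b) - trace(1)  (reduce the b square) = y^2 - 2
trace(a b^2 a) = trace(a) trace(b^2 a) - trace(b^2)  (reduce the a square) = x*y*z - x^2 - y^2 + 2
next, trace(a b^2 a b) = trace(b) trace(a b a b) - trace(a b a)  (reduce the b square) = y*z^2 - x*z - y
and trace(b^2 a b^-1 a) = trace(a b^2 a) trace(b) - trace(a b^2 a b)  (eliminate b^-1) = x*y^2*z - x^2*y - y^3 - y*z^2 + x*z + 3*y
trace(b a b^-1 a^-1 b) = trace(b^2 a b^-1) trace(a) - trace(b^2 a b^-1 a)  (eliminate a^-1) = -x*y^2*z + x^2*y + y^3 + y*z^2 - 3*y
trace(b a^2 b a) = trace(a) trace(b a b a) - trace(b a b)  (reduce the a square) = x*z^2 - y*z - x
trace(a b a^-1 b a) = trace(b a^2 b) trace(a) - trace(b a^2 b a)  (eliminate a^-1) = x^2*y*z - x^3 - x*y^2 - x*z^2 + y*z + 3*x
and trace(a^2 b a) = trace(a) trace(b a^2) - trace(b a)  (reduce the a square) = x^2*z - x*y - z
next, trace(a b a b^2 a) = trace(b) trace(a^2 b a b) - trace(a^2 b a)  (reduce the b square) = x*y*z^2 - x^2*z - y^2*z + z
and trace(a b a b a b) = trace(b a) trace(b a b a) - trace(b^-1 a^-1)  (split on b) = z^3 - 3*z
trace(a b a b^2 a b) = trace(b) trace(a b a b a b) - trace(a b a b a)  (reduce the b square) = y*z^3 - x*z^2 - 2*y*z + x
trace(b a b^-1 a b a b) = trace(a b a b^2 a) trace(b) - trace(a b a b^2 a b)  (eliminate b^-1) = x*y^2*z^2 - x^2*y*z - y^3*z - y*z^3 + x*z^2 + 3*y*z - x
and trace(a b a b a b a) = trace(a) trace(b a b a b a) - trace(b a b a b)  (reduce the a square) = x*z^3 - y*z^2 - 2*x*z + y
trace(a b a b a b a b) = trace(b a b a b a) trace(b a) - trace(a b a b)  (split on b) = z^4 - 4*z^2 + 2
trace(b a b^-1 a b a b a) = trace(a b a b a b a) trace(b) - trace(a b a b a b a b)  (eliminate b^-1) = x*y*z^3 - y^2*z^2 - z^4 - 2*x*y*z + y^2 + 4*z^2 - 2
trace(b a b a^-1 b a b^-1 a) = trace(b a b^-1 a b a b) trace(a) - trace(b a b^-1 a b a b a)  (eliminate a^-1) = x^2*y^2*z^2 - x^3*y*z - x*y^3*z - 2*x*y*z^3 + x^2*z^2 + y^2*z^2 + z^4 + 5*x*y*z - x^2 - y^2 - 4*z^2 + 2
and trace(a^-1 b a b^-1 a^-1 b a b) = trace(b a b a^-1 b a b^-1) trace(a) - trace(b a b a^-1 b a b^-1 a)  (eliminate a^-1) = -x^2*y^2*z^2 + 2*x^3*y*z + x*y^3*z + 2*x*y*z^3 - x^4 - x^2*y^2 - 2*x^2*z^2 - y^2*z^2 - z^4 - 4*x*y*z + 4*x^2 + y^2 + 4*z^2 - 2
next, trace(a b^-1 a^-1 b a b^-1 a^-1 b) = trace(a^-1 b a b^-1 a^-1 b a) trace(b) - trace(a^-1 b a b^-1 a^-1 b a b)  (eliminate b^-1) = x^2*y^2*z^2 - 2*x^3*y*z - 2*x*y^3*z - 2*x*y*z^3 + x^4 + 2*x^2*y^2 + 2*x^2*z^2 + y^4 + 2*y^2*z^2 + z^4 + 4*x*y*z - 4*x^2 - 4*y^2 - 4*z^2 + 2
trace(a b^-1 a^-1 b a b^-1 a^-1 b^-1) = trace(a b^-1 a^-1 b a b^-1 a^-1) trace(b) - trace(a b^-1 a^-1 b a b^-1 a^-1 b)  (eliminate b^-1) = -x^2*y^2*z^2 + 2*x^3*y*z + x*y^3*z + 2*x*y*z^3 - x^4 - x^2*y^2 - 2*x^2*z^2 - y^2*z^2 - z^4 - 4*x*y*z + 4*x^2 + y^2 + 4*z^2 - 2
trace(a b^-1 a^-1 b a b^-1 a^-1 b^-2) = trace(a b^-1 a^-1 b a b^-1 a^-1 b^-1) trace(b) - trace(a b^-1 a^-1 b a b^-1 a^-1)  (eliminate b^-1) = -x^2*y^3*z^2 + 2*x^3*y^2*z + x*y^4*z + 2*x*y^2*z^3 - x^4*y - x^2*y^3 - 2*x^2*y*z^2 - y^3*z^2 - y*z^4 - 3*x*y^2*z + 3*x^2*y + 3*y*z^2 + y

-x^2*y^3*z^2 + 2*x^3*y^2*z + x*y^4*z + 2*x*y^2*z^3 - x^4*y - x^2*y^3 - 2*x^2*y*z^2 - y^3*z^2 - y*z^4 - 3*x*y^2*z + 3*x^2*y + 3*y*z^2 + y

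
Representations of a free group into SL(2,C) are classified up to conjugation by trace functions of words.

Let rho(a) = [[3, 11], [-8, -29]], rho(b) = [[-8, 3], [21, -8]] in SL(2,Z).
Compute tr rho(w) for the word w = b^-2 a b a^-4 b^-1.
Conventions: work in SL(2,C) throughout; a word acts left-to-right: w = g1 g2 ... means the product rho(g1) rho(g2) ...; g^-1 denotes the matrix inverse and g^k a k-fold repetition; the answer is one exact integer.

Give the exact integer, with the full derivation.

rho(b^-1) = [[-8, -3], [-21, -8]]
... * rho(b^-1) = [[-8, -3], [-21, -8]]  ->  [[127, 48], [336, 127]]
... * rho(a) = [[3, 11], [-8, -29]]  ->  [[-3, 5], [-8, 13]]
... * rho(b) = [[-8, 3], [21, -8]]  ->  [[129, -49], [337, -128]]
... * rho(a^-1) = [[-29, -11], [8, 3]]  ->  [[-4133, -1566], [-10797, -4091]]
... * rho(a^-1) = [[-29, -11], [8, 3]]  ->  [[107329, 40765], [280385, 106494]]
... * rho(a^-1) = [[-29, -11], [8, 3]]  ->  [[-2786421, -1058324], [-7279213, -2764753]]
... * rho(a^-1) = [[-29, -11], [8, 3]]  ->  [[72339617, 27475659], [188979153, 71777084]]
... * rho(b^-1) = [[-8, -3], [-21, -8]]  ->  [[-1155705775, -436824123], [-3019151988, -1141154131]]
tr = -1155705775 + -1141154131 = -2296859906

-2296859906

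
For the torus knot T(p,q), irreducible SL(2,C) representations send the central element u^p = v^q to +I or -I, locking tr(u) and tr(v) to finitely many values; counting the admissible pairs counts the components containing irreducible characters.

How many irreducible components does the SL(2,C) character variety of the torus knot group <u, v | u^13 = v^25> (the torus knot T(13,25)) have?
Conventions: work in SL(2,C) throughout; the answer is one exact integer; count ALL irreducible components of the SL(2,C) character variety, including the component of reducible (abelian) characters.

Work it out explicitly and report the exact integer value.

In the torus knot group T(13,25), u^13 = v^25 is central, so an irreducible representation sends it to +I or -I (Schur).
On an irreducible component, tr(u) is locked at 2*cos(pi*alpha/13) for some alpha in 1..12, and tr(v) at 2*cos(pi*beta/25) for some beta in 1..24.
u^13 = (-1)^alpha I and v^25 = (-1)^beta I must agree, so alpha and beta have equal parity.
count pairs: odd alpha (6 choices) x odd beta (12), plus even alpha (6) x even beta (12): 6*12 + 6*12 = 144.
components with irreducible characters: 144; plus the single component of reducible (abelian) characters: total 145.

145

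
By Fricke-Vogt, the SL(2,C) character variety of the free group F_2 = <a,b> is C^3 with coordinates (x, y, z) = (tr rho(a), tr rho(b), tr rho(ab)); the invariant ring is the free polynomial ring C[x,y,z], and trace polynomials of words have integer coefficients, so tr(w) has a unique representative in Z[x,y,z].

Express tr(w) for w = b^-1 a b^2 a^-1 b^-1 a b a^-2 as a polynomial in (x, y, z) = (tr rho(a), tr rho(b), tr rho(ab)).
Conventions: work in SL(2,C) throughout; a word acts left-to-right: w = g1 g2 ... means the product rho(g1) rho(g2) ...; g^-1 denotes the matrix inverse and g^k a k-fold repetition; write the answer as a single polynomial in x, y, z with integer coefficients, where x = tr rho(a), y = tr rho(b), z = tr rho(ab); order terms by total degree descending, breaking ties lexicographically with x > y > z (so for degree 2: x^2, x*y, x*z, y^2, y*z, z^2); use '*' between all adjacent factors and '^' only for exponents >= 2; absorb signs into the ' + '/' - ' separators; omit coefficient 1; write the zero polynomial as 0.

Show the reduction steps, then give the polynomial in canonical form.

x^3*y^3*z^2 - 2*x^4*y^2*z - 2*x^2*y^4*z - 2*x^2*y^2*z^3 + x^5*y + 2*x^3*y^3 + 2*x^3*y*z^2 + x*y^5 + 2*x*y^3*z^2 + x*y*z^4 + 6*x^2*y^2*z - 6*x^3*y - 6*x*y^3 - 6*x*y*z^2 + 9*x*y - z

tr(b a b) = tr(b) * tr(a b) - tr(a)  (reduce the b square) = y*z - x
tr(b a b a) = tr(a b) * tr(a b) - tr(1)  (split on a) = z^2 - 2
tr(b a b a^-1) = tr(b a b) * tr(a) - tr(b a b a)  (eliminate a^-1) = x*y*z - x^2 - z^2 + 2
use: tr(a b a) = tr(a) * tr(b a) - tr(b)  (reduce the a square) = x*z - y
use: tr(b a b a b) = tr(b) * tr(a b a b) - tr(a b a)  (reduce the b square) = y*z^2 - x*z - y
use: tr(b a b a b a) = tr(a b) * tr(a b a b) - tr(a^-1 b^-1)  (split on a) = z^3 - 3*z
use: tr(b a b a b a^-1) = tr(b a b a b) * tr(a) - tr(b a b a b a)  (eliminate a^-1) = x*y*z^2 - x^2*z - z^3 - x*y + 3*z
tr(a b a b a^-2 b) = tr(b a b a b a^-1) * tr(a) - tr(b a b a b)  (eliminate a^-1) = x^2*y*z^2 - x^3*z - x*z^3 - x^2*y - y*z^2 + 4*x*z + y
tr(a b a^-2 b^-1 a b) = tr(a b a b a^-2) * tr(b) - tr(a b a b a^-2 b)  (eliminate b^-1) = -x^2*y*z^2 + x^3*z + x*y^2*z + x*z^3 - 4*x*z + y
apply: tr(b^3 a) = tr(b) * tr(b a b) - tr(b a)  (reduce the b square) = y^2*z - x*y - z
use: tr(b^2) = tr(b) * tr(b) - tr(1)  (reduce the b square) = y^2 - 2
use: tr(b^3) = tr(b) * tr(b^2) - tr(b)  (reduce the b square) = y^3 - 3*y
apply: tr(a b^3 a) = tr(a) * tr(b^3 a) - tr(b^3)  (reduce the a square) = x*y^2*z - x^2*y - y^3 - x*z + 3*y
use: tr(a b^3 a b) = tr(b) * tr(a b a b^2) - tr(a b a b)  (reduce the b square) = y^2*z^2 - x*y*z - y^2 - z^2 + 2
tr(b^2 a b^-1 a b) = tr(a b^3 a) * tr(b) - tr(a b^3 a b)  (eliminate b^-1) = x*y^3*z - x^2*y^2 - y^4 - y^2*z^2 + 4*y^2 + z^2 - 2
tr(a^2) = tr(a) * tr(a) - tr(1)  (reduce the a square) = x^2 - 2
tr(a b^2 a) = tr(b) * tr(a^2 b) - tr(a^2)  (reduce the b square) = x*y*z - x^2 - y^2 + 2
tr(b^2 a b^2 a) = tr(b) * tr(a b^2 a b) - tr(a b^2 a)  (reduce the b square) = y^2*z^2 - 2*x*y*z + x^2 - 2
tr(b^2 a b^2) = tr(b) * tr(a b^3) - tr(a b^2)  (reduce the b square) = y^3*z - x*y^2 - 2*y*z + x
apply: tr(b a b^2 a^2 b) = tr(a) * tr(b^2 a b^2 a) - tr(b^2 a b^2)  (reduce the a square) = x*y^2*z^2 - 2*x^2*y*z - y^3*z + x^3 + x*y^2 + 2*y*z - 3*x
use: tr(a b a b a) = tr(a) * tr(b a b a) - tr(b a b)  (reduce the a square) = x*z^2 - y*z - x
tr(b a b a b^2 a) = tr(b) * tr(a b a b a b) - tr(a b a b a)  (reduce the b square) = y*z^3 - x*z^2 - 2*y*z + x
apply: tr(b a b^2 a^2 b a) = tr(a) * tr(b a b a b^2 a) - tr(b a b a b^2)  (reduce the a square) = x*y*z^3 - x^2*z^2 - y^2*z^2 - x*y*z + x^2 + y^2 + z^2 - 2
use: tr(a b a^-1 b a b^2 a) = tr(b a b^2 a^2 b) * tr(a) - tr(b a b^2 a^2 b a)  (eliminate a^-1) = x^2*y^2*z^2 - 2*x^3*y*z - x*y^3*z - x*y*z^3 + x^4 + x^2*y^2 + x^2*z^2 + y^2*z^2 + 3*x*y*z - 4*x^2 - y^2 - z^2 + 2
tr(a^2 b a) = tr(a) * tr(a b a) - tr(a b)  (reduce the a square) = x^2*z - x*y - z
tr(a b a b^2 a) = tr(b) * tr(a^2 b a b) - tr(a^2 b a)  (reduce the b square) = x*y*z^2 - x^2*z - y^2*z + z
tr(b a b^2 a b a b) = tr(b) * tr(a b a b^2 a b) - tr(a b a b^2 a)  (reduce the b square) = y^2*z^3 - 2*x*y*z^2 + x^2*z - y^2*z + x*y - z
apply: tr(a b a b a b a b) = tr(a b a b a b) * tr(a b) - tr(b a b a)  (split on a) = z^4 - 4*z^2 + 2
tr(a b a b a b a) = tr(a) * tr(b a b a b a) - tr(b a b a b)  (reduce the a square) = x*z^3 - y*z^2 - 2*x*z + y
tr(b a b^2 a b a b a) = tr(b) * tr(a b a b a b a b) - tr(a b a b a b a)  (reduce the b square) = y*z^4 - x*z^3 - 3*y*z^2 + 2*x*z + y
use: tr(a b a^-1 b a b^2 a b) = tr(b a b^2 a b a b) * tr(a) - tr(b a b^2 a b a b a)  (eliminate a^-1) = x*y^2*z^3 - 2*x^2*y*z^2 - y*z^4 + x^3*z - x*y^2*z + x*z^3 + x^2*y + 3*y*z^2 - 3*x*z - y
apply: tr(a b^2 a b^-1 a b a^-1 b) = tr(a b a^-1 b a b^2 a) * tr(b) - tr(a b a^-1 b a b^2 a b)  (eliminate b^-1) = x^2*y^3*z^2 - 2*x^3*y^2*z - x*y^4*z - 2*x*y^2*z^3 + x^4*y + x^2*y^3 + 3*x^2*y*z^2 + y^3*z^2 + y*z^4 - x^3*z + 4*x*y^2*z - x*z^3 - 5*x^2*y - y^3 - 4*y*z^2 + 3*x*z + 3*y
tr(b^-1 a b^2 a b^-1 a b a^-1) = tr(a b^2 a b^-1 a b a^-1) * tr(b) - tr(a b^2 a b^-1 a b a^-1 b)  (eliminate b^-1) = -x^2*y^3*z^2 + 2*x^3*y^2*z + 2*x*y^4*z + 2*x*y^2*z^3 - x^4*y - 2*x^2*y^3 - 3*x^2*y*z^2 - y^5 - 2*y^3*z^2 - y*z^4 + x^3*z - 4*x*y^2*z + x*z^3 + 5*x^2*y + 5*y^3 + 5*y*z^2 - 3*x*z - 5*y
tr(a^3) = tr(a) * tr(a^2) - tr(a)  (reduce the a square) = x^3 - 3*x
tr(a^2 b^2 a) = tr(b) * tr(a^3 b) - tr(a^3)  (reduce the b square) = x^2*y*z - x^3 - x*y^2 - y*z + 3*x
tr(a^2 b^2 a b) = tr(b) * tr(a b a^2 b) - tr(a b a^2)  (reduce the b square) = x*y*z^2 - x^2*z - y^2*z + z
use: tr(a b^2 a b^-1 a) = tr(a^2 b^2 a) * tr(b) - tr(a^2 b^2 a b)  (eliminate b^-1) = x^2*y^2*z - x^3*y - x*y^3 - x*y*z^2 + x^2*z + 3*x*y - z
use: tr(b^-1 a b a^-2 b^-1 a b^2 a) = tr(b^-1 a b^2 a b^-1 a b a^-1) * tr(a) - tr(b^-1 a b^2 a b^-1 a b)  (eliminate a^-1) = -x^3*y^3*z^2 + 2*x^4*y^2*z + 2*x^2*y^4*z + 2*x^2*y^2*z^3 - x^5*y - 2*x^3*y^3 - 3*x^3*y*z^2 - x*y^5 - 2*x*y^3*z^2 - x*y*z^4 + x^4*z - 5*x^2*y^2*z + x^2*z^3 + 6*x^3*y + 6*x*y^3 + 6*x*y*z^2 - 4*x^2*z - 8*x*y + z
tr(b^-1 a b^2 a^-1 b^-1 a b a^-2) = tr(b^-1 a b a^-2 b^-1 a b^2) * tr(a) - tr(b^-1 a b a^-2 b^-1 a b^2 a)  (eliminate a^-1) = x^3*y^3*z^2 - 2*x^4*y^2*z - 2*x^2*y^4*z - 2*x^2*y^2*z^3 + x^5*y + 2*x^3*y^3 + 2*x^3*y*z^2 + x*y^5 + 2*x*y^3*z^2 + x*y*z^4 + 6*x^2*y^2*z - 6*x^3*y - 6*x*y^3 - 6*x*y*z^2 + 9*x*y - z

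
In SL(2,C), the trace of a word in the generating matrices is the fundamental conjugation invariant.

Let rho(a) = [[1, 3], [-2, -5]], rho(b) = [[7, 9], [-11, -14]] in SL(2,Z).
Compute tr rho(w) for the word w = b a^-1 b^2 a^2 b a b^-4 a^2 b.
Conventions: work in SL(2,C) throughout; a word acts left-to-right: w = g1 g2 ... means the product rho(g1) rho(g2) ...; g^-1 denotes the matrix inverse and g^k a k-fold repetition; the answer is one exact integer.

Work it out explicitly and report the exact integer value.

rho(b) = [[7, 9], [-11, -14]]
... * rho(a^-1) = [[-5, -3], [2, 1]]  ->  [[-17, -12], [27, 19]]
... * rho(b) = [[7, 9], [-11, -14]]  ->  [[13, 15], [-20, -23]]
... * rho(b) = [[7, 9], [-11, -14]]  ->  [[-74, -93], [113, 142]]
... * rho(a) = [[1, 3], [-2, -5]]  ->  [[112, 243], [-171, -371]]
... * rho(a) = [[1, 3], [-2, -5]]  ->  [[-374, -879], [571, 1342]]
... * rho(b) = [[7, 9], [-11, -14]]  ->  [[7051, 8940], [-10765, -13649]]
... * rho(a) = [[1, 3], [-2, -5]]  ->  [[-10829, -23547], [16533, 35950]]
... * rho(b^-1) = [[-14, -9], [11, 7]]  ->  [[-107411, -67368], [163988, 102853]]
... * rho(b^-1) = [[-14, -9], [11, 7]]  ->  [[762706, 495123], [-1164449, -755921]]
... * rho(b^-1) = [[-14, -9], [11, 7]]  ->  [[-5231531, -3398493], [7987155, 5188594]]
... * rho(b^-1) = [[-14, -9], [11, 7]]  ->  [[35858011, 23294328], [-54745636, -35564237]]
... * rho(a) = [[1, 3], [-2, -5]]  ->  [[-10730645, -8897607], [16382838, 13584277]]
... * rho(a) = [[1, 3], [-2, -5]]  ->  [[7064569, 12296100], [-10785716, -18772871]]
... * rho(b) = [[7, 9], [-11, -14]]  ->  [[-85805117, -108564279], [131001569, 165748750]]
tr = -85805117 + 165748750 = 79943633

79943633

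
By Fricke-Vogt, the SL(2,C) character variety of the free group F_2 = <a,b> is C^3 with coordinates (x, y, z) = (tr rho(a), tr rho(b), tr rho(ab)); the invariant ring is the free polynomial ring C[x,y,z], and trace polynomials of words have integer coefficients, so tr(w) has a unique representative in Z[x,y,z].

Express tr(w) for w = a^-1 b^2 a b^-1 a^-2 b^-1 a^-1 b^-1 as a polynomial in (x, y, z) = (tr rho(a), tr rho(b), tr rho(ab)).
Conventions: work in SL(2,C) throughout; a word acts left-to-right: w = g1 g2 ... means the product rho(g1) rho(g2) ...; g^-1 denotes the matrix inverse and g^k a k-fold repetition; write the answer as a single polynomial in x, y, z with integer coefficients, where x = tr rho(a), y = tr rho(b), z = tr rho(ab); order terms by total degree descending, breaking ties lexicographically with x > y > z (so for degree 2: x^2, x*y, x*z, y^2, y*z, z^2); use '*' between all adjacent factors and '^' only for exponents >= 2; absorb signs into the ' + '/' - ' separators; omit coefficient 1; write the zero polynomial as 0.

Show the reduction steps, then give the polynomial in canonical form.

-x^2*y^2*z^3 + x^3*y*z^2 + 2*x*y^3*z^2 + x*y*z^4 - y^4*z - y^2*z^3 - x^3*y - x*y^3 - 5*x*y*z^2 + x^2*z + 4*y^2*z + 3*x*y - z

trace(a^-1 b) = trace(b) trace(a) - trace(b a) = x*y - z
trace(a^-2 b) = trace(a^-1 b) trace(a) - trace(a^-1 b a) = x^2*y - x*z - y
apply: trace(b a b) = trace(b) trace(a b) - trace(a) = y*z - x
trace(b a b a) = trace(a b) trace(a b) - trace(1) = z^2 - 2
use: trace(b a b a^-1) = trace(b a b) trace(a) - trace(b a b a) = x*y*z - x^2 - z^2 + 2
trace(a^-1 b a b a^-1) = trace(b a b a^-1) trace(a) - trace(b a b) = x^2*y*z - x^3 - x*z^2 - y*z + 3*x
apply: trace(a^-3 b a b) = trace(a^-1 b a b a^-1) trace(a) - trace(a^-1 b a b) = x^3*y*z - x^4 - x^2*z^2 - 2*x*y*z + 4*x^2 + z^2 - 2
apply: trace(a^-1 b a b^-1 a^-2) = trace(a^-3 b a) trace(b) - trace(a^-3 b a b) = -x^3*y*z + x^4 + x^2*y^2 + x^2*z^2 + x*y*z - 4*x^2 - y^2 - z^2 + 2
use: trace(b^2) = trace(b) trace(b) - trace(1) = y^2 - 2
trace(a b^2 a) = trace(a) trace(b^2 a) - trace(b^2) = x*y*z - x^2 - y^2 + 2
apply: trace(a b a) = trace(a) trace(b a) - trace(b) = x*z - y
use: trace(a b^2 a b) = trace(b) trace(a b a b) - trace(a b a) = y*z^2 - x*z - y
trace(b a b^-1 a b) = trace(a b^2 a) trace(b) - trace(a b^2 a b) = x*y^2*z - x^2*y - y^3 - y*z^2 + x*z + 3*y
trace(a b a b a) = trace(a) trace(b a b a) - trace(b a b) = x*z^2 - y*z - x
apply: trace(a b a b a b) = trace(b a b a) trace(b a) - trace(a b) = z^3 - 3*z
use: trace(b a b^-1 a b a) = trace(a b a b a) trace(b) - trace(a b a b a b) = x*y*z^2 - y^2*z - z^3 - x*y + 3*z
trace(b a^-1 b a b^-1 a) = trace(b a b^-1 a b) trace(a) - trace(b a b^-1 a b a) = x^2*y^2*z - x^3*y - x*y^3 - 2*x*y*z^2 + x^2*z + y^2*z + z^3 + 4*x*y - 3*z
trace(a^-1 b a^-1 b a b^-1) = trace(b a^-1 b a b^-1) trace(a) - trace(b a^-1 b a b^-1 a) = -x^2*y^2*z + x^3*y + x*y^3 + 2*x*y*z^2 - x^2*z - y^2*z - z^3 - 3*x*y + 3*z
apply: trace(a^-1 b a b^-1 a^-2 b) = trace(a^-1 b a^-1 b a b^-1) trace(a) - trace(a^-1 b a^-1 b a b^-1 a) = -x^3*y^2*z + x^4*y + x^2*y^3 + 2*x^2*y*z^2 - x^3*z - x*y^2*z - x*z^3 - 3*x^2*y + 3*x*z - y
trace(b a b^-1 a^-2 b^-1 a^-1) = trace(a^-1 b a b^-1 a^-2) trace(b) - trace(a^-1 b a b^-1 a^-2 b) = -x^2*y*z^2 + x^3*z + 2*x*y^2*z + x*z^3 - x^2*y - y^3 - y*z^2 - 3*x*z + 3*y
apply: trace(a^-1 b a b^-1) = trace(a^-1 b a) trace(b) - trace(a^-1 b a b) = -x*y*z + x^2 + y^2 + z^2 - 2
trace(b a b^-1 a^-2) = trace(a^-1 b a b^-1) trace(a) - trace(a^-1 b a b^-1 a) = -x^2*y*z + x^3 + x*y^2 + x*z^2 - 3*x
trace(b a b^2) = trace(b) trace(b a b) - trace(b a) = y^2*z - x*y - z
use: trace(b a b^2 a b) = trace(b) trace(a b^2 a b) - trace(a b^2 a) = y^2*z^2 - 2*x*y*z + x^2 - 2
trace(b a b^2 a b a) = trace(b) trace(a b a b a b) - trace(a b a b a) = y*z^3 - x*z^2 - 2*y*z + x
trace(a^-1 b a b^2 a b) = trace(b a b^2 a b) trace(a) - trace(b a b^2 a b a) = x*y^2*z^2 - 2*x^2*y*z - y*z^3 + x^3 + x*z^2 + 2*y*z - 3*x
use: trace(b^-1 a^-1 b a b^2 a) = trace(a^-1 b a b^2 a) trace(b) - trace(a^-1 b a b^2 a b) = -x*y^2*z^2 + 2*x^2*y*z + y^3*z + y*z^3 - x^3 - x*y^2 - x*z^2 - 3*y*z + 3*x
apply: trace(b^-1 a^-1 b a b^2 a b^-1) = trace(b^-1 a^-1 b a b^2 a) trace(b) - trace(b^-1 a^-1 b a b^2 a b) = -x*y^3*z^2 + 2*x^2*y^2*z + y^4*z + y^2*z^3 - x^3*y - x*y^3 - x*y*z^2 - 4*y^2*z + 4*x*y + z
trace(a b^2 a^2) = trace(a) trace(b^2 a^2) - trace(b^2 a) = x^2*y*z - x^3 - x*y^2 - y*z + 3*x
use: trace(a^3 b a b) = trace(a) trace(a b a b a) - trace(a b a b) = x^2*z^2 - x*y*z - x^2 - z^2 + 2
use: trace(a^2 b a) = trace(a) trace(a b a) - trace(a b) = x^2*z - x*y - z
trace(a^3 b a) = trace(a) trace(a^2 b a) - trace(a^2 b) = x^3*z - x^2*y - 2*x*z + y
use: trace(a b a b^2 a^2) = trace(b) trace(a^3 b a b) - trace(a^3 b a) = x^2*y*z^2 - x^3*z - x*y^2*z - y*z^2 + 2*x*z + y
trace(a^2 b a b a b) = trace(a) trace(b a b a b a) - trace(b a b a b) = x*z^3 - y*z^2 - 2*x*z + y
apply: trace(a b a b^2 a^2 b) = trace(b) trace(a^2 b a b a b) - trace(a^2 b a b a) = x*y*z^3 - x^2*z^2 - y^2*z^2 - x*y*z + x^2 + y^2 + z^2 - 2
use: trace(b a b^2 a^2 b^-1 a) = trace(a b a b^2 a^2) trace(b) - trace(a b a b^2 a^2 b) = x^2*y^2*z^2 - x^3*y*z - x*y^3*z - x*y*z^3 + x^2*z^2 + 3*x*y*z - x^2 - z^2 + 2
apply: trace(a b^-1 a^-1 b a b^2 a) = trace(b a b^2 a^2 b^-1) trace(a) - trace(b a b^2 a^2 b^-1 a) = -x^2*y^2*z^2 + 2*x^3*y*z + x*y^3*z + x*y*z^3 - x^4 - x^2*y^2 - x^2*z^2 - 4*x*y*z + 4*x^2 + z^2 - 2
trace(a b^2 a b a) = trace(b) trace(a b a^2 b) - trace(a b a^2) = x*y*z^2 - x^2*z - y^2*z + z
trace(b a b^2 a b a b) = trace(b) trace(a b^2 a b a b) - trace(a b^2 a b a) = y^2*z^3 - 2*x*y*z^2 + x^2*z - y^2*z + x*y - z
apply: trace(a b a b a b a b) = trace(b a) trace(b a b a b a) - trace(b^-1 a^-1 b^-1 a^-1) = z^4 - 4*z^2 + 2
apply: trace(b a b^2 a b a b a) = trace(b) trace(a b a b a b a b) - trace(a b a b a b a) = y*z^4 - x*z^3 - 3*y*z^2 + 2*x*z + y
trace(a^-1 b a b^2 a b a b) = trace(b a b^2 a b a b) trace(a) - trace(b a b^2 a b a b a) = x*y^2*z^3 - 2*x^2*y*z^2 - y*z^4 + x^3*z - x*y^2*z + x*z^3 + x^2*y + 3*y*z^2 - 3*x*z - y
use: trace(a b^-1 a^-1 b a b^2 a b) = trace(a^-1 b a b^2 a b a) trace(b) - trace(a^-1 b a b^2 a b a b) = -x*y^2*z^3 + 2*x^2*y*z^2 + y^3*z^2 + y*z^4 - x^3*z - x*y^2*z - x*z^3 - 3*y*z^2 + 3*x*z - y
trace(b^-1 a^-1 b a b^2 a b^-1 a) = trace(a b^-1 a^-1 b a b^2 a) trace(b) - trace(a b^-1 a^-1 b a b^2 a b) = -x^2*y^3*z^2 + 2*x^3*y^2*z + x*y^4*z + 2*x*y^2*z^3 - x^4*y - x^2*y^3 - 3*x^2*y*z^2 - y^3*z^2 - y*z^4 + x^3*z - 3*x*y^2*z + x*z^3 + 4*x^2*y + 4*y*z^2 - 3*x*z - y
use: trace(a^-1 b^-1 a^-1 b a b^2 a b^-1) = trace(b^-1 a^-1 b a b^2 a b^-1) trace(a) - trace(b^-1 a^-1 b a b^2 a b^-1 a) = -x*y^2*z^3 + 2*x^2*y*z^2 + y^3*z^2 + y*z^4 - x^3*z - x*y^2*z - x*z^3 - 4*y*z^2 + 4*x*z + y
use: trace(a b^2 a b^-1 a^-2 b^-1 a^-1 b) = trace(a^-1 b^-1 a^-1 b a b^2 a b^-1) trace(a) - trace(a^-1 b^-1 a^-1 b a b^2 a b^-1 a) = -x^2*y^2*z^3 + 2*x^3*y*z^2 + 2*x*y^3*z^2 + x*y*z^4 - x^4*z - 3*x^2*y^2*z - x^2*z^3 - y^4*z - y^2*z^3 + x^3*y + x*y^3 - 3*x*y*z^2 + 4*x^2*z + 4*y^2*z - 3*x*y - z
trace(b^2 a b^-1 a^-2 b^-1 a^-1 b^-1 a) = trace(a b^2 a b^-1 a^-2 b^-1 a^-1) trace(b) - trace(a b^2 a b^-1 a^-2 b^-1 a^-1 b) = x^2*y^2*z^3 - 2*x^3*y*z^2 - 2*x*y^3*z^2 - x*y*z^4 + x^4*z + 2*x^2*y^2*z + x^2*z^3 + y^4*z + y^2*z^3 + 4*x*y*z^2 - 4*x^2*z - 4*y^2*z + z
use: trace(a^-1 b^2 a b^-1 a^-2 b^-1 a^-1 b^-1) = trace(b^2 a b^-1 a^-2 b^-1 a^-1 b^-1) trace(a) - trace(b^2 a b^-1 a^-2 b^-1 a^-1 b^-1 a) = -x^2*y^2*z^3 + x^3*y*z^2 + 2*x*y^3*z^2 + x*y*z^4 - y^4*z - y^2*z^3 - x^3*y - x*y^3 - 5*x*y*z^2 + x^2*z + 4*y^2*z + 3*x*y - z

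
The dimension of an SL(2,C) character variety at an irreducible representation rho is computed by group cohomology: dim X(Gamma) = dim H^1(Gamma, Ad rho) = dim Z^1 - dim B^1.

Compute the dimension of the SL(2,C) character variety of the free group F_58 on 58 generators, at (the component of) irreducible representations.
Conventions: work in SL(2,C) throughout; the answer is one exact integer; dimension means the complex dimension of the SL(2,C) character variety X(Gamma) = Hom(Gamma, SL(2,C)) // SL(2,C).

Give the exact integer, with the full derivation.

171

The free group F_58: 58 generators, no relators.
So Z^1 = (sl_2)^58 in full: dim Z^1 = 174.
dim B^1 = 3: the coboundary map is injective because an irreducible image has centralizer 0 in sl_2.
dim H^1 = 174 - 3 = 171, which is dim X.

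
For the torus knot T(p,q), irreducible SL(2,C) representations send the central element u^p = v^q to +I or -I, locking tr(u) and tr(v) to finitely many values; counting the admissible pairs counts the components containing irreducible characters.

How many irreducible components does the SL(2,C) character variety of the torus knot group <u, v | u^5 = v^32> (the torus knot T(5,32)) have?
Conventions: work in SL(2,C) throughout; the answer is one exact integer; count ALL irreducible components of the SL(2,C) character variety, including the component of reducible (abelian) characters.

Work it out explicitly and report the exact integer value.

63

In the torus knot group T(5,32), u^5 = v^32 is central, so an irreducible representation sends it to +I or -I (Schur).
On an irreducible component, tr(u) is locked at 2*cos(pi*alpha/5) for some alpha in 1..4, and tr(v) at 2*cos(pi*beta/32) for some beta in 1..31.
The two central values (-1)^alpha I and (-1)^beta I must be the same matrix, so alpha and beta share a parity.
Enumerate parity-matched pairs: 2*16 odd-odd plus 2*15 even-even gives 62.
components with irreducible characters: 62; plus the single component of reducible (abelian) characters: total 63.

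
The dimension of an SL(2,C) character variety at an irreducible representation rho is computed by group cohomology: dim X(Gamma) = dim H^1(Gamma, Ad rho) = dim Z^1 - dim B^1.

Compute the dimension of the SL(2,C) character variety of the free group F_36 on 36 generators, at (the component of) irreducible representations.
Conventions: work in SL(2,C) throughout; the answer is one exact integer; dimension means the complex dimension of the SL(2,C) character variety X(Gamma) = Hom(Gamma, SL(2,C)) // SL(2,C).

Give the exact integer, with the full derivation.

105

Gamma = F_36 has 36 generators and no relators.
A cocycle picks one sl_2 vector per generator freely, giving dim Z^1 = 3*36 = 108.
At an irreducible rho the centralizer of the image in sl_2 is 0, so the coboundary map sl_2 -> Z^1 is injective: dim B^1 = 3.
dim H^1 = 108 - 3 = 105, which is dim X.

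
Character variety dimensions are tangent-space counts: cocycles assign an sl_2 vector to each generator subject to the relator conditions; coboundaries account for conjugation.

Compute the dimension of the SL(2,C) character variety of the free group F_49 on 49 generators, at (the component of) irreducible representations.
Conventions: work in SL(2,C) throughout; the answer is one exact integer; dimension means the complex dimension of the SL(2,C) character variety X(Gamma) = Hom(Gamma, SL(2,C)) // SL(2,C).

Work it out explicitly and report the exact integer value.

144

The free group F_49: 49 generators, no relators.
So Z^1 = (sl_2)^49 in full: dim Z^1 = 147.
At an irreducible rho the centralizer of the image in sl_2 is 0, so the coboundary map sl_2 -> Z^1 is injective: dim B^1 = 3.
dim X = dim H^1 = dim Z^1 - dim B^1 = 147 - 3 = 144.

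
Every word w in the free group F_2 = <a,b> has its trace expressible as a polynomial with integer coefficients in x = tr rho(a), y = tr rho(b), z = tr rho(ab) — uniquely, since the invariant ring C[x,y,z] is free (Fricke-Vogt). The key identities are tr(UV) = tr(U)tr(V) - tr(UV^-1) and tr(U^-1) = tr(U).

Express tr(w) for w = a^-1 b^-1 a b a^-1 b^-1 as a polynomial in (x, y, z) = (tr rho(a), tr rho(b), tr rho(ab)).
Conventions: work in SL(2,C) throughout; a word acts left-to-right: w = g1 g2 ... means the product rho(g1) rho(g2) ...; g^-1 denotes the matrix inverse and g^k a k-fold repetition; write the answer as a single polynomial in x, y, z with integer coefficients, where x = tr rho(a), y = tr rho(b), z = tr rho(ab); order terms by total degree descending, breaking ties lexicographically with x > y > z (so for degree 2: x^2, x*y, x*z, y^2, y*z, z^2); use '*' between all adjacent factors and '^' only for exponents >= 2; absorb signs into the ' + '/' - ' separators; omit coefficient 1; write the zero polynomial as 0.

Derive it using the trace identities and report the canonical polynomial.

-x*y*z^2 + x^2*z + y^2*z + z^3 - 3*z

trace(a^-1) = trace(a) = x
trace(b a b) = trace(b) * trace(a b) - trace(a)  (reduce the b square) = y*z - x
and trace(b a b a) = trace(a b) * trace(a b) - trace(1)  (split on a) = z^2 - 2
trace(b a b a^-1) = trace(b a b) * trace(a) - trace(b a b a)  (eliminate a^-1) = x*y*z - x^2 - z^2 + 2
next, trace(a^-1 b a b a^-1) = trace(b a b a^-1) * trace(a) - trace(b a b)  (eliminate a^-1) = x^2*y*z - x^3 - x*z^2 - y*z + 3*x
trace(b a b^2) = trace(b) * trace(b a b) - trace(b a)  (reduce the b square) = y^2*z - x*y - z
next, trace(a b a) = trace(a) * trace(b a) - trace(b)  (reduce the a square) = x*z - y
trace(b a b^2 a) = trace(b) * trace(a b a b) - trace(a b a)  (reduce the b square) = y*z^2 - x*z - y
trace(b a^-1 b a b) = trace(b a b^2) * trace(a) - trace(b a b^2 a)  (eliminate a^-1) = x*y^2*z - x^2*y - y*z^2 + y
and trace(b a b a b a) = trace(a b a b) * trace(a b) - trace(b a)  (split on a) = z^3 - 3*z
trace(b a^-1 b a b a) = trace(b a b a b) * trace(a) - trace(b a b a b a)  (eliminate a^-1) = x*y*z^2 - x^2*z - z^3 - x*y + 3*z
trace(a^-1 b a b a^-1 b) = trace(b a^-1 b a b) * trace(a) - trace(b a^-1 b a b a)  (eliminate a^-1) = x^2*y^2*z - x^3*y - 2*x*y*z^2 + x^2*z + z^3 + 2*x*y - 3*z
trace(a b a^-1 b^-1 a^-1 b) = trace(a^-1 b a b a^-1) * trace(b) - trace(a^-1 b a b a^-1 b)  (eliminate b^-1) = x*y*z^2 - x^2*z - y^2*z - z^3 + x*y + 3*z
trace(a^-1 b^-1 a b a^-1 b^-1) = trace(a b a^-1 b^-1 a^-1) * trace(b) - trace(a b a^-1 b^-1 a^-1 b)  (eliminate b^-1) = -x*y*z^2 + x^2*z + y^2*z + z^3 - 3*z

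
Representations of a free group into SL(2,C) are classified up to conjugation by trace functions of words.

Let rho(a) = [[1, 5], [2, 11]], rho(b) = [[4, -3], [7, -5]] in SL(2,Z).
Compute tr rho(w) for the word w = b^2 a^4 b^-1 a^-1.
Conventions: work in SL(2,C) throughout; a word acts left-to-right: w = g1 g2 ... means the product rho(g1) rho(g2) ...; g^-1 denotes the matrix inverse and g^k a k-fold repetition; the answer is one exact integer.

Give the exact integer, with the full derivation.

rho(b) = [[4, -3], [7, -5]]
... * rho(b) = [[4, -3], [7, -5]]  ->  [[-5, 3], [-7, 4]]
... * rho(a) = [[1, 5], [2, 11]]  ->  [[1, 8], [1, 9]]
... * rho(a) = [[1, 5], [2, 11]]  ->  [[17, 93], [19, 104]]
... * rho(a) = [[1, 5], [2, 11]]  ->  [[203, 1108], [227, 1239]]
... * rho(a) = [[1, 5], [2, 11]]  ->  [[2419, 13203], [2705, 14764]]
... * rho(b^-1) = [[-5, 3], [-7, 4]]  ->  [[-104516, 60069], [-116873, 67171]]
... * rho(a^-1) = [[11, -5], [-2, 1]]  ->  [[-1269814, 582649], [-1419945, 651536]]
tr = -1269814 + 651536 = -618278

-618278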